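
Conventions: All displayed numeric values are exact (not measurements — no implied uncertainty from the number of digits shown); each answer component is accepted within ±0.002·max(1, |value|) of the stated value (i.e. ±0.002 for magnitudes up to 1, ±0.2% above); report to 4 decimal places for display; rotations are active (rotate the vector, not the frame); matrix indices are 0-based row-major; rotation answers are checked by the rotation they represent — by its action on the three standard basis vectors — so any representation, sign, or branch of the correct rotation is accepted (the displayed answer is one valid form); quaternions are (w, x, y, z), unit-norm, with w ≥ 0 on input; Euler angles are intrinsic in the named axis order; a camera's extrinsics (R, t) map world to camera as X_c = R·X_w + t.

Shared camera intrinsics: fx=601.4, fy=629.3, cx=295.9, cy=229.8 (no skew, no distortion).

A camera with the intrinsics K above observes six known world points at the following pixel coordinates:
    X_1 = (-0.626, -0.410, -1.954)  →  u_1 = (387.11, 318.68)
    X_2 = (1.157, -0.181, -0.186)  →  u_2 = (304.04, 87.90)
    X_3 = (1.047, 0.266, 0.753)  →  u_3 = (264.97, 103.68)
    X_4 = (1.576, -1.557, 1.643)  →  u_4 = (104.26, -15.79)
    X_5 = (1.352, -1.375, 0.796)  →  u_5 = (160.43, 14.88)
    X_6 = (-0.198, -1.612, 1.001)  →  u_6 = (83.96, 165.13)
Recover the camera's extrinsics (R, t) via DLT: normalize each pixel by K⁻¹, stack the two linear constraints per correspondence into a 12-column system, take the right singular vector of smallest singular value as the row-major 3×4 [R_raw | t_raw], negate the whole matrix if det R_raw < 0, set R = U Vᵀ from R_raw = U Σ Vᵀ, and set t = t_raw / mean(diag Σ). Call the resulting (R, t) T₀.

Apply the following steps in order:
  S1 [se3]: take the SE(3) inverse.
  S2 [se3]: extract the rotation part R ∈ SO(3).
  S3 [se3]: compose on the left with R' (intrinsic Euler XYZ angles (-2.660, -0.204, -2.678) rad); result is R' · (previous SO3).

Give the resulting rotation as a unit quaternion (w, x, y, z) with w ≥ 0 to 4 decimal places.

rotation (quat) = (0.3890, -0.6587, -0.4655, -0.4452)

source (pnp_recover): camera pose = R=[0.2830 0.6141 -0.7367; -0.9590 0.1670 -0.2292; -0.0177 0.7713 0.6362], t=(-0.2700, -0.2901, 6.4293)
after S1 (invert_se3): R=[0.2830 -0.9590 -0.0177; 0.6141 0.1670 0.7713; -0.7367 -0.2292 0.6362], t=(-0.0878, -4.7449, -4.3555)
after S2 (rot_of_se3): [0.2830 -0.9590 -0.0177; 0.6141 0.1670 0.7713; -0.7367 -0.2292 0.6362]
after S3 (compose_so3): [0.1703 0.9595 0.2244; 0.2668 -0.2641 0.9268; 0.9486 -0.0979 -0.3010]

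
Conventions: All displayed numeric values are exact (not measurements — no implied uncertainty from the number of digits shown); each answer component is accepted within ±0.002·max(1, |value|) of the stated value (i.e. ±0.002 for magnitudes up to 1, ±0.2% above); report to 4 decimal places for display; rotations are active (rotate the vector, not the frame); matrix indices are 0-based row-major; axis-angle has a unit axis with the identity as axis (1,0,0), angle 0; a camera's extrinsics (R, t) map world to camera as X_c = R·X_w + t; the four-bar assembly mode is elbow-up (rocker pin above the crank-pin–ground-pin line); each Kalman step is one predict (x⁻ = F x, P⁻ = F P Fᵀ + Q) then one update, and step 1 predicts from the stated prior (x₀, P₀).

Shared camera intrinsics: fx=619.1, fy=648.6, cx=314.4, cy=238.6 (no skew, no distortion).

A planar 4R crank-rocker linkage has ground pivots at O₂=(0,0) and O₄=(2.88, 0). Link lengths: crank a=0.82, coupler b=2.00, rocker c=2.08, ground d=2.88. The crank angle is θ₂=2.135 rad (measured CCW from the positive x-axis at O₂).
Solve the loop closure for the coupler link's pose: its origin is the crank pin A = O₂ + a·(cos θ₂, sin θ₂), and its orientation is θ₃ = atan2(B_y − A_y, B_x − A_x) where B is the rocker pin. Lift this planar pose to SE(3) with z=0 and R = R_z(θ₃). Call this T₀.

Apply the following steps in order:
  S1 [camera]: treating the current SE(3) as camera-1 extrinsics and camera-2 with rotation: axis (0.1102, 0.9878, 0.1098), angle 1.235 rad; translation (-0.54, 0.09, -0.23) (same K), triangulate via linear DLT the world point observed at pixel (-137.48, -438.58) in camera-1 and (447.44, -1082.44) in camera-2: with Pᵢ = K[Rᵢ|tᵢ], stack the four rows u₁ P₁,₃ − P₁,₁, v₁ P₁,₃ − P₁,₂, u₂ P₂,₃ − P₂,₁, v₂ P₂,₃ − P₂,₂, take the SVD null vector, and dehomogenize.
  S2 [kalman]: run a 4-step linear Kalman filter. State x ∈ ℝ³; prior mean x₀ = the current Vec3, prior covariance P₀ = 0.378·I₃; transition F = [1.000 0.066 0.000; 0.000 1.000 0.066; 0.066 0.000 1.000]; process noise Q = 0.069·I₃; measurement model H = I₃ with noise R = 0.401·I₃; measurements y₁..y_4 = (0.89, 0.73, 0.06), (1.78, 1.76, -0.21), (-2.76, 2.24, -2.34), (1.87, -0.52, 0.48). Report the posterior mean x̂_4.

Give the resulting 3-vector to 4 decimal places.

source (fourbar_fk): coupler pose = R=[0.9220 -0.3871 0.0000; 0.3871 0.9220 0.0000; 0.0000 0.0000 1.0000], t=(-0.4385, 0.6929, 0.0000)
after S1 (triangulate): (-1.0207, -1.5390, 1.0739)
after S2 (kf_track): (0.3347, 0.5668, -0.2778)

result = (0.3347, 0.5668, -0.2778)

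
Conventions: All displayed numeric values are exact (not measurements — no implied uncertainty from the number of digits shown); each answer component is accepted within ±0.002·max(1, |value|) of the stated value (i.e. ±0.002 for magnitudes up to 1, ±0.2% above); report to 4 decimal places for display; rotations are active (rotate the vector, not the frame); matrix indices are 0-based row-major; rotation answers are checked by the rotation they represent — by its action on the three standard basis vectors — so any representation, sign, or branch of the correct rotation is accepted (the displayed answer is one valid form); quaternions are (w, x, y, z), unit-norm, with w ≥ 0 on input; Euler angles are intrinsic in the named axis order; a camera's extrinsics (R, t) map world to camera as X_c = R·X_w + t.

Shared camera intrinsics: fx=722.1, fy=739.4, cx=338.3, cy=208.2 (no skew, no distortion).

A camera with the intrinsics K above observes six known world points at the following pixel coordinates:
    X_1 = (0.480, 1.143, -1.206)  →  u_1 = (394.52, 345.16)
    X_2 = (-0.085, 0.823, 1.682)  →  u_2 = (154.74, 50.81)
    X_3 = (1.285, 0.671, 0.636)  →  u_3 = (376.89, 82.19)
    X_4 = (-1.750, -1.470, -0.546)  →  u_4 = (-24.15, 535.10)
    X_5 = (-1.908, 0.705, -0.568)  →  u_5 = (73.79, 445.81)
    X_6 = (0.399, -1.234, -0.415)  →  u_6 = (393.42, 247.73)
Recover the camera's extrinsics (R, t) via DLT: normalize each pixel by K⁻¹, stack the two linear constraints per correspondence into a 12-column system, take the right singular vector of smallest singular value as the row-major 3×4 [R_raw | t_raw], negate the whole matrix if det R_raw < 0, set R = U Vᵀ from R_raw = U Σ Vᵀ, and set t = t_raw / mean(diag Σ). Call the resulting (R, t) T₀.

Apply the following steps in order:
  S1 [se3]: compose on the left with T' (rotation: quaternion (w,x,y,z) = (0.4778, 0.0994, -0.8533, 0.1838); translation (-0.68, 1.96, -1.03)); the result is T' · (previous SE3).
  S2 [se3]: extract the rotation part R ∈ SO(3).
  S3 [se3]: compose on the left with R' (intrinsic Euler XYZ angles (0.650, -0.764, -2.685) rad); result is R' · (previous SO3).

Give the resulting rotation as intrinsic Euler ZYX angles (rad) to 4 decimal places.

rotation (euler_zyx) = (2.9104, -1.1148, 2.3257)

source (pnp_recover): camera pose = R=[0.8628 -0.1145 -0.4923; -0.4823 0.1048 -0.8697; 0.1512 0.9879 0.0352], t=(-0.4200, 0.1500, 4.7099)
after S1 (compose_se3): R=[-0.4031 -0.7456 0.5307; -0.4968 -0.3087 -0.8111; 0.7685 -0.5906 -0.2460], t=(-4.1800, 0.1698, -3.6620)
after S2 (rot_of_se3): [-0.4031 -0.7456 0.5307; -0.4968 -0.3087 -0.8111; 0.7685 -0.5906 -0.2460]
after S3 (compose_so3): [-0.4286 0.7935 -0.4320; 0.1009 0.5171 0.8499; 0.8978 0.3207 -0.3017]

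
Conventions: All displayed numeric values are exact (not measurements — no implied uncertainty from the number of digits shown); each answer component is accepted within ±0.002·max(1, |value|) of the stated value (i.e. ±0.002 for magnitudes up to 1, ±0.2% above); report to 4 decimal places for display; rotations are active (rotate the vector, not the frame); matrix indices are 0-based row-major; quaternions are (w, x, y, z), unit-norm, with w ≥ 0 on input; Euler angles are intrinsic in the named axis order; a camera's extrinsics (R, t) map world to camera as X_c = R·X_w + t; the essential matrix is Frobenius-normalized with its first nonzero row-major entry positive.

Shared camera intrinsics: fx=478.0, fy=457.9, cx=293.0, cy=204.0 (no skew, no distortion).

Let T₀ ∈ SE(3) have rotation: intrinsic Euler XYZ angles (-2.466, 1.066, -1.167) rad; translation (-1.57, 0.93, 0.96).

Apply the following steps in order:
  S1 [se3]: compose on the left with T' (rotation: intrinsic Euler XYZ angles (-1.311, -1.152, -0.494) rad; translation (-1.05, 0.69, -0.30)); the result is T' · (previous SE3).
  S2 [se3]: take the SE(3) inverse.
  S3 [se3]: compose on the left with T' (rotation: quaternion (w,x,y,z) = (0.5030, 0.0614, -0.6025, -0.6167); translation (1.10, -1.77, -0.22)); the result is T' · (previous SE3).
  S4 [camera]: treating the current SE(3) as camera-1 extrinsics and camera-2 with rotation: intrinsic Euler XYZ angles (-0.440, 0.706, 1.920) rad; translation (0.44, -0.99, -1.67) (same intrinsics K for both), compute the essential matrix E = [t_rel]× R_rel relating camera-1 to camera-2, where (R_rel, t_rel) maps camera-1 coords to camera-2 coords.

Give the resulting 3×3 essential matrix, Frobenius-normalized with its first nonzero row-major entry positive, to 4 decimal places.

after S1 (compose_se3): R=[-0.6056 -0.3463 0.7165; 0.7801 -0.0804 0.6205; -0.1572 0.9347 0.3188], t=(-2.3098, 0.6377, -1.9314)
after S2 (invert_se3): R=[-0.6056 0.7801 -0.1572; -0.3463 -0.0804 0.9347; 0.7165 0.6205 0.3188], t=(-2.2000, 1.0567, 1.8750)
after S3 (compose_se3): R=[-0.3830 -0.8465 0.3698; 0.8283 -0.1375 0.5431; -0.4089 0.5143 0.7538], t=(1.4693, 1.2800, -0.0365)
after S4 (essential): [0.0586 0.2970 -0.5497; -0.4314 -0.0495 0.2289; 0.5460 -0.1949 0.1705]

matrix = [0.0586 0.2970 -0.5497; -0.4314 -0.0495 0.2289; 0.5460 -0.1949 0.1705]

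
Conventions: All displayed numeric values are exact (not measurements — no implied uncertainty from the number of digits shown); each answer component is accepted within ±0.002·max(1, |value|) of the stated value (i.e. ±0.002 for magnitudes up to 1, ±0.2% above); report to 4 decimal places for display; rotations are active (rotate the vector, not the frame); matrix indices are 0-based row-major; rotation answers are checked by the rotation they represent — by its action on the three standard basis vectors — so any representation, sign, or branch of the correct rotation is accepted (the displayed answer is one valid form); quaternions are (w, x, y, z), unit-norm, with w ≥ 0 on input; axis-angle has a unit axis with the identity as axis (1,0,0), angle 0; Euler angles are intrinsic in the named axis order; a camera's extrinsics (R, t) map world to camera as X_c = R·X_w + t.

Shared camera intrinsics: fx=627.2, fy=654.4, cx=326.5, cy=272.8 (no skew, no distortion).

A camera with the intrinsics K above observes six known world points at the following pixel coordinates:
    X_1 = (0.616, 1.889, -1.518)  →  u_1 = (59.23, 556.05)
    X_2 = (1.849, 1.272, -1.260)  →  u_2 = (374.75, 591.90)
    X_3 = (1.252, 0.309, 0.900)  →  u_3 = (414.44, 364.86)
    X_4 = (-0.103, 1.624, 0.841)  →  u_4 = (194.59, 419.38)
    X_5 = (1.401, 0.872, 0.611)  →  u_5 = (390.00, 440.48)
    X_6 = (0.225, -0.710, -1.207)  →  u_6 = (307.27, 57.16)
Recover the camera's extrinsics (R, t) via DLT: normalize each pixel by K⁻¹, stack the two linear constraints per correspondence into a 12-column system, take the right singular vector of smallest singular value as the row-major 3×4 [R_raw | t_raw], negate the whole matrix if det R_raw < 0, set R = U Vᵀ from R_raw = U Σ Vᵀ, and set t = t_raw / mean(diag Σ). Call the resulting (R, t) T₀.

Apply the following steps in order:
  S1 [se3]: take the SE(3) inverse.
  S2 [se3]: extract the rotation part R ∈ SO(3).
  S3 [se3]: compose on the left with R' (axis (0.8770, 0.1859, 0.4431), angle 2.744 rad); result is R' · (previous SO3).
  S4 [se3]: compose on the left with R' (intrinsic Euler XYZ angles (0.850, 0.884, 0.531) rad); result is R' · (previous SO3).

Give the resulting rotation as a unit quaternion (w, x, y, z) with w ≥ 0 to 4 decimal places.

rotation (quat) = (0.3997, -0.6615, -0.5960, -0.2178)

source (pnp_recover): camera pose = R=[0.8269 -0.5139 0.2283; 0.4681 0.8540 0.2271; -0.3117 -0.0809 0.9467], t=(-0.3800, -0.3500, 4.5699)
after S1 (invert_se3): R=[0.8269 0.4681 -0.3117; -0.5139 0.8540 -0.0809; 0.2283 0.2271 0.9467], t=(1.9024, 0.4734, -4.1602)
after S2 (rot_of_se3): [0.8269 0.4681 -0.3117; -0.5139 0.8540 -0.0809; 0.2283 0.2271 0.9467]
after S3 (compose_so3): [0.5740 0.5674 0.5904; 0.7993 -0.5449 -0.2535; 0.1779 0.6174 -0.7663]
after S4 (compose_so3): [0.1948 0.9626 -0.1884; 0.6144 0.0300 0.7884; 0.7646 -0.2693 -0.5856]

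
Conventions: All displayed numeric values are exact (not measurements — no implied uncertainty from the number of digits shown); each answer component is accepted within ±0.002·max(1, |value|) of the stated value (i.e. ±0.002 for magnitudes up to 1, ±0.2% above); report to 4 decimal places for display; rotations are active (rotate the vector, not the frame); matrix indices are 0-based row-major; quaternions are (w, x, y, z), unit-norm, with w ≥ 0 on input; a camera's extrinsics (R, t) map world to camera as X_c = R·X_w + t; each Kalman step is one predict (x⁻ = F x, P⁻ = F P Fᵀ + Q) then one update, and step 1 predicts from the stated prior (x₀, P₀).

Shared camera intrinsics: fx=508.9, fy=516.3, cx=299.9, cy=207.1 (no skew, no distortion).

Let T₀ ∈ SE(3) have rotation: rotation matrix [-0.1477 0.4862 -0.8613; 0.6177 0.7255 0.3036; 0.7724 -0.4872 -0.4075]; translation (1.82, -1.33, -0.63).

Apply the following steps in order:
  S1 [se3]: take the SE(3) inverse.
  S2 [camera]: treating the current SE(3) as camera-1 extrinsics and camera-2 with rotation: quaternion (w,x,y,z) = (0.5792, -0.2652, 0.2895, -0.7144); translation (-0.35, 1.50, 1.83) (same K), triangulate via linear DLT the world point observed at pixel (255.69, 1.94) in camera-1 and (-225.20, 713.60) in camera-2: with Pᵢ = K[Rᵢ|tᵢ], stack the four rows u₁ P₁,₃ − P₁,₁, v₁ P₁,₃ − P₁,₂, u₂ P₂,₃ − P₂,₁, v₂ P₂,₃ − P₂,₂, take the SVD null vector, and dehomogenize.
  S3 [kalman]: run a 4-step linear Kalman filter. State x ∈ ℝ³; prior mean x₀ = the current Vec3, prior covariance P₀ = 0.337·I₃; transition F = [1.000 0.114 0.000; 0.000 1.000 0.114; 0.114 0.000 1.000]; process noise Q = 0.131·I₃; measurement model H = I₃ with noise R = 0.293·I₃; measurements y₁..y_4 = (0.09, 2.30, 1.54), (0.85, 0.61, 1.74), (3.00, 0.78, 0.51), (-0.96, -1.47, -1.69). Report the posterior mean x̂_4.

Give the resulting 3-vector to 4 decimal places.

result = (0.3937, -0.3107, -0.3449)

after S1 (invert_se3): R=[-0.1477 0.6177 0.7724; 0.4862 0.7255 -0.4872; -0.8613 0.3036 -0.4075], t=(1.5770, -0.2269, 1.7146)
after S2 (triangulate): (-0.1462, -1.4024, -1.1604)
after S3 (kf_track): (0.3937, -0.3107, -0.3449)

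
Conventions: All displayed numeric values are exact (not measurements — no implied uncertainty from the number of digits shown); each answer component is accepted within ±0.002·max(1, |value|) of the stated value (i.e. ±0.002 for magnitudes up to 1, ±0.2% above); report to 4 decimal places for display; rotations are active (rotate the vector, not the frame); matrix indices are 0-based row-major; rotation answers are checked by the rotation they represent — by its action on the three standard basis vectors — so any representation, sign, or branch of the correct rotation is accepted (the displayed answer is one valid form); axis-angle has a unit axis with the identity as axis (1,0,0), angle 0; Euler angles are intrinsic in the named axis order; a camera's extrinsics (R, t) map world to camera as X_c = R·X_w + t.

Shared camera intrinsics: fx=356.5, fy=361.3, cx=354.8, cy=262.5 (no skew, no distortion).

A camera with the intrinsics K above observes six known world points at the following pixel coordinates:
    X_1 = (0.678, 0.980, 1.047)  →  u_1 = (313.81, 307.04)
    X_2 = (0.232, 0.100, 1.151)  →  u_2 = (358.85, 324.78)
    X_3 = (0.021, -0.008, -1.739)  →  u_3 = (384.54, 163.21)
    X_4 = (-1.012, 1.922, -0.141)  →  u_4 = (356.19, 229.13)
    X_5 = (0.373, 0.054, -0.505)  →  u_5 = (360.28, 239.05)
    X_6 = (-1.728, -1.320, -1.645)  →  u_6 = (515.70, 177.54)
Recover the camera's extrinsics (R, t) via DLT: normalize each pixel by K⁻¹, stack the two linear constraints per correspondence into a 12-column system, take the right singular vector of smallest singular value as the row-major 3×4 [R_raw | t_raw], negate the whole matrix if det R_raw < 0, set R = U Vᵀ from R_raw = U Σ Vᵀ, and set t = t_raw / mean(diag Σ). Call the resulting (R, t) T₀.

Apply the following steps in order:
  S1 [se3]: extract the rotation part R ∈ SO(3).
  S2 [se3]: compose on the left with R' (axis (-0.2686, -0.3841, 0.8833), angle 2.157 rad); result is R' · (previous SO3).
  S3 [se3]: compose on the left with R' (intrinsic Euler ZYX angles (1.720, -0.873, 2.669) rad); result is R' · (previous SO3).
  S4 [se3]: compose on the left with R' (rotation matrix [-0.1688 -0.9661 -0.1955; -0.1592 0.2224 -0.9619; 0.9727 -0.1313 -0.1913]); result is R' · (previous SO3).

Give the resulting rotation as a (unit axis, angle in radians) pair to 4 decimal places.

source (pnp_recover): camera pose = R=[-0.7919 -0.6076 -0.0608; 0.1433 -0.2818 0.9487; -0.5935 0.7426 0.3103], t=(0.3901, 0.0499, 6.3598)
after S1 (rot_of_se3): [-0.7919 -0.6076 -0.0608; 0.1433 -0.2818 0.9487; -0.5935 0.7426 0.3103]
after S2 (compose_so3): [0.6754 -0.0811 -0.7329; -0.5762 -0.6783 -0.4559; -0.4602 0.7303 -0.5049]
after S3 (compose_so3): [-0.7622 -0.3701 -0.5311; 0.2100 0.6348 -0.7436; 0.6123 -0.6783 -0.4061]
after S4 (compose_so3): [-0.1939 -0.4182 0.8874; -0.4210 0.8525 0.3098; -0.8861 -0.3135 -0.3413]

rotation (axis_angle) = ((-0.3316, 0.9434, -0.0015), 1.9191)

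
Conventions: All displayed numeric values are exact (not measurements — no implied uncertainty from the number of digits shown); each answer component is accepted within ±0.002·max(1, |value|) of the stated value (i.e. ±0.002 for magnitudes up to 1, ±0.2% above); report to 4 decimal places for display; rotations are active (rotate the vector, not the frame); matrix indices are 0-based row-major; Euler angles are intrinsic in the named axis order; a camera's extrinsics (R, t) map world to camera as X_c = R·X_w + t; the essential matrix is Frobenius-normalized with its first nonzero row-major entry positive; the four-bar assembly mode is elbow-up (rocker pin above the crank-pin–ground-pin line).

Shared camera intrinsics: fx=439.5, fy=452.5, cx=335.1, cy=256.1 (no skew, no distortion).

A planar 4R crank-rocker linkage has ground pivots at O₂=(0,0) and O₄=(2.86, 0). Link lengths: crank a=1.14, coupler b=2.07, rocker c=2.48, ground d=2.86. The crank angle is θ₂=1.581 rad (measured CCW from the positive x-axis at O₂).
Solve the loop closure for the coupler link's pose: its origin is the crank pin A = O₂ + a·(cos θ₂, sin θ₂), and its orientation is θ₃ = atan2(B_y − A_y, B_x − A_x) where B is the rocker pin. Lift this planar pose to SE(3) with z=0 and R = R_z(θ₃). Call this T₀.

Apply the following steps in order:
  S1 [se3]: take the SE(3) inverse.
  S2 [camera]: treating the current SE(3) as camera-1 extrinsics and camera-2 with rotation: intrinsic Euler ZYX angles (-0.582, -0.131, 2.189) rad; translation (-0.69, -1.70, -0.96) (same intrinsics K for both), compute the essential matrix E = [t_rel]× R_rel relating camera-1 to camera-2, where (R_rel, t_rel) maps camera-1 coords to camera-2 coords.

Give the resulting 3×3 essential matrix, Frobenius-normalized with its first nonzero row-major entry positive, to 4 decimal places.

source (fourbar_fk): coupler pose = R=[0.8531 -0.5217 0.0000; 0.5217 0.8531 0.0000; 0.0000 0.0000 1.0000], t=(-0.0116, 1.1399, 0.0000)
after S1 (invert_se3): R=[0.8531 0.5217 0.0000; -0.5217 0.8531 0.0000; 0.0000 0.0000 1.0000], t=(-0.5848, -0.9786, 0.0000)
after S2 (essential): [0.3403 0.3882 -0.3499; -0.1718 -0.2160 0.1870; -0.5369 0.4600 -0.0008]

matrix = [0.3403 0.3882 -0.3499; -0.1718 -0.2160 0.1870; -0.5369 0.4600 -0.0008]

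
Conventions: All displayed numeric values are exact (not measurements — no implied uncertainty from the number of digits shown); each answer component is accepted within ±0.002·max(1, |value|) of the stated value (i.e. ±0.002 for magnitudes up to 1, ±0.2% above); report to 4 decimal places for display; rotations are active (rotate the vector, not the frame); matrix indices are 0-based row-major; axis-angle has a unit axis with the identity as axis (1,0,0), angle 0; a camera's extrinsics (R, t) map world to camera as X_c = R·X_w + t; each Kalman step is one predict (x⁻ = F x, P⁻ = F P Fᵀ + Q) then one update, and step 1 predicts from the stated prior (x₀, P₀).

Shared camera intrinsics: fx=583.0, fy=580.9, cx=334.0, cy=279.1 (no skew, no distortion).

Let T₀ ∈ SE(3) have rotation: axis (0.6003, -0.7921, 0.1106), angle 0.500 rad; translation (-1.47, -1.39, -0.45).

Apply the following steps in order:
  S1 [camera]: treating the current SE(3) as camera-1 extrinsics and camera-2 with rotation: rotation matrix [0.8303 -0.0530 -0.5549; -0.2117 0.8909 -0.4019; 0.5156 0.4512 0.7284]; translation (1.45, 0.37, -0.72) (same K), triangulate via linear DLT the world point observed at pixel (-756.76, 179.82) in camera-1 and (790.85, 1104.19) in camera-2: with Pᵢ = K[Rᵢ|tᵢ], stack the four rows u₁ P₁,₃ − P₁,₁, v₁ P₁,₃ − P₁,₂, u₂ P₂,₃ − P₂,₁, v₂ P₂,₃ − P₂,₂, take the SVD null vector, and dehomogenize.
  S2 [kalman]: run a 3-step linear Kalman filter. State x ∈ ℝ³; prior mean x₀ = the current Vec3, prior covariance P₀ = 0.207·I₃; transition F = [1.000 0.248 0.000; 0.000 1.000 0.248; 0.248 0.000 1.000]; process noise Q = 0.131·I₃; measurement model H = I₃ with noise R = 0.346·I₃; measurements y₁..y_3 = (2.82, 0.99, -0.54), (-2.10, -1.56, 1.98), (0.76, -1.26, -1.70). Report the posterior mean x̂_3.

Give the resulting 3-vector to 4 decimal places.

after S1 (triangulate): (0.0565, 1.6412, 1.2180)
after S2 (kf_track): (0.1273, -0.5446, -0.2737)

result = (0.1273, -0.5446, -0.2737)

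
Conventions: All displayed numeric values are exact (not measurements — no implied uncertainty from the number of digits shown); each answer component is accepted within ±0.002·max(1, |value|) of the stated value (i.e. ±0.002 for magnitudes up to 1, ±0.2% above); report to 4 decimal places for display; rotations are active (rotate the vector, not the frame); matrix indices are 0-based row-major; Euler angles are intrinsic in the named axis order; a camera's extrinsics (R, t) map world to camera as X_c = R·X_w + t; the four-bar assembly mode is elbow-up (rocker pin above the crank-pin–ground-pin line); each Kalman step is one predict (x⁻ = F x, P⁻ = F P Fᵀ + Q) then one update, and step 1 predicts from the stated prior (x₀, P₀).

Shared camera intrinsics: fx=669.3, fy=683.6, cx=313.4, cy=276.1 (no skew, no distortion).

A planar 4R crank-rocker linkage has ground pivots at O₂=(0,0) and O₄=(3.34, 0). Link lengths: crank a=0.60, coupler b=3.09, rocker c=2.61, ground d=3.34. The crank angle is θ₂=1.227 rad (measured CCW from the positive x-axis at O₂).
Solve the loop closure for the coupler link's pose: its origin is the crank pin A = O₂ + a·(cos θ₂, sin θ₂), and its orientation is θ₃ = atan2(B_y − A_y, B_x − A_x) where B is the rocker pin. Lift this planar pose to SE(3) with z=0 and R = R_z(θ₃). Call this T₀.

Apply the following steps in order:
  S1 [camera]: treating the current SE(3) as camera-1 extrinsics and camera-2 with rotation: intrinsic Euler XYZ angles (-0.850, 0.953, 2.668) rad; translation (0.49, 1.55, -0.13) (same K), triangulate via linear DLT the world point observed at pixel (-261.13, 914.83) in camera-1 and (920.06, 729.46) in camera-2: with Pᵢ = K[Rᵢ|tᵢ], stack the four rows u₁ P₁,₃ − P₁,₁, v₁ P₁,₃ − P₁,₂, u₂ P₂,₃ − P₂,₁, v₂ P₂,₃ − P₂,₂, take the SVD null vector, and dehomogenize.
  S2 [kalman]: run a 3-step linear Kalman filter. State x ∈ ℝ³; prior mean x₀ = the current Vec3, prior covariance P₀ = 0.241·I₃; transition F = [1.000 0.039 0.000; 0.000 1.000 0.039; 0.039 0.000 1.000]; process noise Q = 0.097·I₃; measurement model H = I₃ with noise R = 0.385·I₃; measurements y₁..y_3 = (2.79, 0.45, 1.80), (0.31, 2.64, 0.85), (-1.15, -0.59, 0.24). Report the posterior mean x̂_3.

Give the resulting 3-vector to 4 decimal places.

result = (-0.0100, 0.8244, 0.8727)

source (fourbar_fk): coupler pose = R=[0.7783 -0.6279 0.0000; 0.6279 0.7783 0.0000; 0.0000 0.0000 1.0000], t=(0.2022, 0.5649, 0.0000)
after S1 (triangulate): (-0.6326, 1.5609, 1.4797)
after S2 (kf_track): (-0.0100, 0.8244, 0.8727)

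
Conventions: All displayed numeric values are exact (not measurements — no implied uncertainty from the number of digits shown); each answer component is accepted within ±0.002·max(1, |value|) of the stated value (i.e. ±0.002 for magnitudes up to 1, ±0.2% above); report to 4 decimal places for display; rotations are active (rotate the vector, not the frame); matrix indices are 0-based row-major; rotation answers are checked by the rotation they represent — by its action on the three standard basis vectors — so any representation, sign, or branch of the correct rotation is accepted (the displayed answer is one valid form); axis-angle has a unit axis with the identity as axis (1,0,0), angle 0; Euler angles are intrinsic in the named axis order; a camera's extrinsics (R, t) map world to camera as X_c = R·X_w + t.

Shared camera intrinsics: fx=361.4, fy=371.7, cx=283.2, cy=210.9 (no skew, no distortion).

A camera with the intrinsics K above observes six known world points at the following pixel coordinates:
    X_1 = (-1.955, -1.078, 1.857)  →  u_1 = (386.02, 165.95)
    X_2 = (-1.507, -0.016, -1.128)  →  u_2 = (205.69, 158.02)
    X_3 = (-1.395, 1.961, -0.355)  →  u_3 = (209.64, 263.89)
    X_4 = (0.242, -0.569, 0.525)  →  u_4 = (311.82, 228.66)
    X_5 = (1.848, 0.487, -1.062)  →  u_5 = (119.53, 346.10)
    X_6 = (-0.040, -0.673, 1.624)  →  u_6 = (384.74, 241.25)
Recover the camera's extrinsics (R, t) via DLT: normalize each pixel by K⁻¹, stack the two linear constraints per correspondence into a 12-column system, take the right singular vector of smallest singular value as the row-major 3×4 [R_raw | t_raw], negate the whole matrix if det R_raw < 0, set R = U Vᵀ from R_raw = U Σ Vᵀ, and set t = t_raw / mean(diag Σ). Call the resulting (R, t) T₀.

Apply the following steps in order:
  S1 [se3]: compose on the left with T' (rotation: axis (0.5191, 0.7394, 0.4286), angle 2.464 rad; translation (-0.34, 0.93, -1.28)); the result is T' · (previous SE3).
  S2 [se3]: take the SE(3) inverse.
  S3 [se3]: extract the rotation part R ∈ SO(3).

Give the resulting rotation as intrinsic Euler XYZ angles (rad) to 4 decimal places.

source (pnp_recover): camera pose = R=[-0.0325 -0.4208 0.9066; 0.5104 0.7729 0.3770; -0.8593 0.4750 0.1896], t=(-0.3400, 0.3400, 5.0198)
after S1 (compose_se3): R=[-0.5174 0.8544 0.0476; -0.1369 -0.1375 0.9810; 0.8447 0.5011 0.1881], t=(4.2172, 1.8687, -3.2243)
after S2 (invert_se3): R=[-0.5174 -0.1369 0.8447; 0.8544 -0.1375 0.5011; 0.0476 0.9810 0.1881], t=(5.1615, -1.7305, -1.4273)
after S3 (rot_of_se3): [-0.5174 -0.1369 0.8447; 0.8544 -0.1375 0.5011; 0.0476 0.9810 0.1881]

rotation (euler_xyz) = (-1.2117, 1.0060, 2.8830)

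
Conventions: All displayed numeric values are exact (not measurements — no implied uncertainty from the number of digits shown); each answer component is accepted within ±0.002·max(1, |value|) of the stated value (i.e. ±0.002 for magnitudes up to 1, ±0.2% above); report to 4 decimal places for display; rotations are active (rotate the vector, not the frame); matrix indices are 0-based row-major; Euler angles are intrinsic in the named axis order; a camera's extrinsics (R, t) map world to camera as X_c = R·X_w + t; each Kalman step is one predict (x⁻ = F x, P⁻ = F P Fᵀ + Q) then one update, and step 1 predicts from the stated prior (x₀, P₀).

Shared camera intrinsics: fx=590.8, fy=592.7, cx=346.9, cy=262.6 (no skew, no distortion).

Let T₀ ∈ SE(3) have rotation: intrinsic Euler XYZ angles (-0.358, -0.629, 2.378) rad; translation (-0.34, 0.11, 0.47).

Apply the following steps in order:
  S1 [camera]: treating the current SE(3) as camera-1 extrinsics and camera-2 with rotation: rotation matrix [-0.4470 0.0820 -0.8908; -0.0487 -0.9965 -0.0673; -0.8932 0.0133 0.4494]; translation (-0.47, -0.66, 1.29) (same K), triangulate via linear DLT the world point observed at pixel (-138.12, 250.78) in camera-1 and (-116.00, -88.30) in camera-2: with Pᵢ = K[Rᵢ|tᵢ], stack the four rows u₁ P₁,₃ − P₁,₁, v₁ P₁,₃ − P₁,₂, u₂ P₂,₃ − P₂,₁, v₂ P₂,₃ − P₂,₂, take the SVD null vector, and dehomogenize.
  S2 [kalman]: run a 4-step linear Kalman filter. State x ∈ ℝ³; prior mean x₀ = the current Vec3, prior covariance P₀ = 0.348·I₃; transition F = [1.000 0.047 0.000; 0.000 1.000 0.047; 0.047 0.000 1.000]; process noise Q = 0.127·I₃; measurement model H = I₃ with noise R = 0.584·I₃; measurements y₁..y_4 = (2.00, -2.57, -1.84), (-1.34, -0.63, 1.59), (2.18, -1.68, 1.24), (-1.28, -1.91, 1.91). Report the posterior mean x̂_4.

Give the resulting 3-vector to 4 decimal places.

after S1 (triangulate): (-0.2646, 0.5951, 1.6693)
after S2 (kf_track): (-0.0503, -1.3518, 1.2730)

result = (-0.0503, -1.3518, 1.2730)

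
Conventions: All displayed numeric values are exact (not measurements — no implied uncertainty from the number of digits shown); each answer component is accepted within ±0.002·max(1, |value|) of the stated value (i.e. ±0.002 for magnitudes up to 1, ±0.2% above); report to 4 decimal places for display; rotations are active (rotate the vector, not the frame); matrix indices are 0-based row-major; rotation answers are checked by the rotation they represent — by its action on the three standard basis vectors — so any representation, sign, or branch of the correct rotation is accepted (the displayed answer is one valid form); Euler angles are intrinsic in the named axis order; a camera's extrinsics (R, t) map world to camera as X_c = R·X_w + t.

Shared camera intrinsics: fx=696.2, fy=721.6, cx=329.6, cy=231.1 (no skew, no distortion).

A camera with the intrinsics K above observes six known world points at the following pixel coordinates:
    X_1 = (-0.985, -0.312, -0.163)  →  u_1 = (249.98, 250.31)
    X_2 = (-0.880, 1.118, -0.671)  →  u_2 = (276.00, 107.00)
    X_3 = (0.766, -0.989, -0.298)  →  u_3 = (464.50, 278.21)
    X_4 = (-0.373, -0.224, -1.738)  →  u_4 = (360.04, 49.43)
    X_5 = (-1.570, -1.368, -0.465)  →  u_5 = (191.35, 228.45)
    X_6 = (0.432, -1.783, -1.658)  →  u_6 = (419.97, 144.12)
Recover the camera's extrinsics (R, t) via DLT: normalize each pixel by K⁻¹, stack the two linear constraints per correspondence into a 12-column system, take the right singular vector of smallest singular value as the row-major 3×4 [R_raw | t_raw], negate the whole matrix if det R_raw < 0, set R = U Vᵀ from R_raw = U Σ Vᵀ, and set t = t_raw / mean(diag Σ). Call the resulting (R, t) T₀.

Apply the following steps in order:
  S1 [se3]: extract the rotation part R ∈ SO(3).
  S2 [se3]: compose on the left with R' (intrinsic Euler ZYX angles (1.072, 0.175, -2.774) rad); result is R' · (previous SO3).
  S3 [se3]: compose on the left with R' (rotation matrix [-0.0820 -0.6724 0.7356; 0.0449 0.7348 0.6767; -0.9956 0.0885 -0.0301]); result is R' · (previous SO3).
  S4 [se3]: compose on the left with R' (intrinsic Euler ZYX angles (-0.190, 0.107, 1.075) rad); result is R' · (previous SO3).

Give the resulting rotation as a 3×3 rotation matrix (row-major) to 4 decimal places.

source (pnp_recover): camera pose = R=[0.9892 0.0840 -0.1201; 0.1351 -0.2050 0.9694; 0.0568 -0.9751 -0.2142], t=(0.4100, 0.3600, 4.7097)
after S1 (rot_of_se3): [0.9892 0.0840 -0.1201; 0.1351 -0.2050 0.9694; 0.0568 -0.9751 -0.2142]
after S2 (compose_so3): [0.5503 0.2612 0.7931; 0.7893 0.1469 -0.5961; -0.2722 0.9540 -0.1253]
after S3 (compose_so3): [-0.7762 0.5816 0.2436; 0.4205 0.7653 -0.4873; -0.4698 -0.2758 -0.8386]
after S4 (compose_so3): [-0.6266 0.7393 0.2466; 0.7451 0.4756 0.4676; 0.2284 0.4768 -0.8488]

rotation (matrix) = ((-0.6266, 0.7393, 0.2466), (0.7451, 0.4756, 0.4676), (0.2284, 0.4768, -0.8488))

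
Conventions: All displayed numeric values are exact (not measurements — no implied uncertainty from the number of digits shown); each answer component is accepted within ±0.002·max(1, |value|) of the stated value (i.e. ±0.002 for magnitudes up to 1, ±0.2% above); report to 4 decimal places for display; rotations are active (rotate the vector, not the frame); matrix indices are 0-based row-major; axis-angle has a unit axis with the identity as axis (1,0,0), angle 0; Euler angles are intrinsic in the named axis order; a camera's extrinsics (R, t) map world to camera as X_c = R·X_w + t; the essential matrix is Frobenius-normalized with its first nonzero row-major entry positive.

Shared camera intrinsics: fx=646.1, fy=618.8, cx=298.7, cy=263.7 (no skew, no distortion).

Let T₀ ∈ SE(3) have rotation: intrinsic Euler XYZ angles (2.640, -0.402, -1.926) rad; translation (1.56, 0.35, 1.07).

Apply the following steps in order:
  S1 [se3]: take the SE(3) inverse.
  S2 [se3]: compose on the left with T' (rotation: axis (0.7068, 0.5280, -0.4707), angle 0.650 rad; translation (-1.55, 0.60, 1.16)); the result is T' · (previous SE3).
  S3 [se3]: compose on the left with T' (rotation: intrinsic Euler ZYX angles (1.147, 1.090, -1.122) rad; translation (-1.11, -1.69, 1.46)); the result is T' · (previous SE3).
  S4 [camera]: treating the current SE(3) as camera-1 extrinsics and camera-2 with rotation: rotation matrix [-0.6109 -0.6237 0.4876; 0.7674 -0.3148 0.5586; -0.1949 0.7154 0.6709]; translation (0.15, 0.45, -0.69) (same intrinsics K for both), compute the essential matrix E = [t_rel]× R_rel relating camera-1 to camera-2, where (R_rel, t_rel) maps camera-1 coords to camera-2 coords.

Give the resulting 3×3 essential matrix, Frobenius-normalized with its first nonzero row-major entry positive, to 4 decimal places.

matrix = [0.0737 -0.4879 -0.0044; -0.4841 0.3108 -0.1827; -0.4293 -0.4039 -0.2117]

after S1 (invert_se3): R=[-0.3201 0.8875 -0.3315; 0.8628 0.1286 -0.4889; -0.3913 -0.4425 -0.8069], t=(0.5434, -0.8679, 1.6286)
after S2 (compose_se3): R=[-0.0744 0.7320 -0.6772; 0.9900 0.1361 0.0383; 0.1202 -0.6676 -0.7348], t=(-0.9654, -1.0329, 1.9924)
after S3 (compose_se3): R=[-0.8106 0.4834 0.3307; -0.4889 -0.2477 -0.8364; -0.3224 -0.8397 0.4371], t=(-1.8669, -0.0923, 3.1462)
after S4 (essential): [0.0737 -0.4879 -0.0044; -0.4841 0.3108 -0.1827; -0.4293 -0.4039 -0.2117]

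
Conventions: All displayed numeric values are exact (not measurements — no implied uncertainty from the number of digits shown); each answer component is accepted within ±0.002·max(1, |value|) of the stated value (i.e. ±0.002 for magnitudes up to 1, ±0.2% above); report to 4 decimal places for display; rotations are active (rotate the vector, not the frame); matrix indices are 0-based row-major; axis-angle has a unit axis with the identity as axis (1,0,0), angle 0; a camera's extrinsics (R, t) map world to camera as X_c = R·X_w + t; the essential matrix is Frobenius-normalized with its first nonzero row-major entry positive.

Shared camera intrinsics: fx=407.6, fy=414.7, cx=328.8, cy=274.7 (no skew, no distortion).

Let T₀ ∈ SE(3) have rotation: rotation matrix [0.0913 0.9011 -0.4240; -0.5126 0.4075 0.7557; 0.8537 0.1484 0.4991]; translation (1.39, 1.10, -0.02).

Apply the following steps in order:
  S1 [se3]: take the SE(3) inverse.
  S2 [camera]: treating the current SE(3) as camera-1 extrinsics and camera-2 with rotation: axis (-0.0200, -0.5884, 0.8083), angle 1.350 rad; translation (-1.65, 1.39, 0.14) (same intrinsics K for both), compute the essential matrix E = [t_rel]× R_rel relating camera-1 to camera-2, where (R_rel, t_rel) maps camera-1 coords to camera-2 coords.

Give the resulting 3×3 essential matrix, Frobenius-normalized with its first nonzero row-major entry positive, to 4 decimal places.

matrix = [0.5404 0.1819 -0.0837; 0.3510 0.1679 -0.1562; 0.2424 -0.2370 0.6141]

after S1 (invert_se3): R=[0.0913 -0.5126 0.8537; 0.9011 0.4075 0.1484; -0.4240 0.7557 0.4991], t=(0.4541, -1.6978, -0.2320)
after S2 (essential): [0.5404 0.1819 -0.0837; 0.3510 0.1679 -0.1562; 0.2424 -0.2370 0.6141]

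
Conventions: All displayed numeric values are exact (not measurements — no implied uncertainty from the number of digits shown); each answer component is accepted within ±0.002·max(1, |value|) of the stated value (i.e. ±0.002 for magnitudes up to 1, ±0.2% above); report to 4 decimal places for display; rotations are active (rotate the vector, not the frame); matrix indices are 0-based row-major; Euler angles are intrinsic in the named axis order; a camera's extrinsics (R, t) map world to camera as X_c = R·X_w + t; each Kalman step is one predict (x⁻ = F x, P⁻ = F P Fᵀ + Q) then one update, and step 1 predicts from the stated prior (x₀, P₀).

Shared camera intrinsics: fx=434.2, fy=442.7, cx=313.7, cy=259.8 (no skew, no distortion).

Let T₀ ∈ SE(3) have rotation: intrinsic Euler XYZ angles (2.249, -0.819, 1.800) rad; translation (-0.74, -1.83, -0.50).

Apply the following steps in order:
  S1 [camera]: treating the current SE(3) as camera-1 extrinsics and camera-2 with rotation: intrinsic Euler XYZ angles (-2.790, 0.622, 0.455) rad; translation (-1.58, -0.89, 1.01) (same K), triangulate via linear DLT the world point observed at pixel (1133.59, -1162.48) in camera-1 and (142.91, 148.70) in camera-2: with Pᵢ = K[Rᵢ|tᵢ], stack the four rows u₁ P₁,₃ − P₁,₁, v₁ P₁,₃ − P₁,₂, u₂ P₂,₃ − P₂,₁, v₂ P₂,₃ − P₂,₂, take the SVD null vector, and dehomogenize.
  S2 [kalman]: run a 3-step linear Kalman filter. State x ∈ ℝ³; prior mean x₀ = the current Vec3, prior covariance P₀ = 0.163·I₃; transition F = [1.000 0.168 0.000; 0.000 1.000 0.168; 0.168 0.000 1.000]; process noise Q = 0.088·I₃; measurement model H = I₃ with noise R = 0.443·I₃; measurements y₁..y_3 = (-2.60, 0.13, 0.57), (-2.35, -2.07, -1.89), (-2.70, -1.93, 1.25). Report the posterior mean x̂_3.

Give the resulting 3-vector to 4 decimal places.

result = (-1.8586, -1.8261, -0.5986)

after S1 (triangulate): (0.9925, -1.4550, -1.8010)
after S2 (kf_track): (-1.8586, -1.8261, -0.5986)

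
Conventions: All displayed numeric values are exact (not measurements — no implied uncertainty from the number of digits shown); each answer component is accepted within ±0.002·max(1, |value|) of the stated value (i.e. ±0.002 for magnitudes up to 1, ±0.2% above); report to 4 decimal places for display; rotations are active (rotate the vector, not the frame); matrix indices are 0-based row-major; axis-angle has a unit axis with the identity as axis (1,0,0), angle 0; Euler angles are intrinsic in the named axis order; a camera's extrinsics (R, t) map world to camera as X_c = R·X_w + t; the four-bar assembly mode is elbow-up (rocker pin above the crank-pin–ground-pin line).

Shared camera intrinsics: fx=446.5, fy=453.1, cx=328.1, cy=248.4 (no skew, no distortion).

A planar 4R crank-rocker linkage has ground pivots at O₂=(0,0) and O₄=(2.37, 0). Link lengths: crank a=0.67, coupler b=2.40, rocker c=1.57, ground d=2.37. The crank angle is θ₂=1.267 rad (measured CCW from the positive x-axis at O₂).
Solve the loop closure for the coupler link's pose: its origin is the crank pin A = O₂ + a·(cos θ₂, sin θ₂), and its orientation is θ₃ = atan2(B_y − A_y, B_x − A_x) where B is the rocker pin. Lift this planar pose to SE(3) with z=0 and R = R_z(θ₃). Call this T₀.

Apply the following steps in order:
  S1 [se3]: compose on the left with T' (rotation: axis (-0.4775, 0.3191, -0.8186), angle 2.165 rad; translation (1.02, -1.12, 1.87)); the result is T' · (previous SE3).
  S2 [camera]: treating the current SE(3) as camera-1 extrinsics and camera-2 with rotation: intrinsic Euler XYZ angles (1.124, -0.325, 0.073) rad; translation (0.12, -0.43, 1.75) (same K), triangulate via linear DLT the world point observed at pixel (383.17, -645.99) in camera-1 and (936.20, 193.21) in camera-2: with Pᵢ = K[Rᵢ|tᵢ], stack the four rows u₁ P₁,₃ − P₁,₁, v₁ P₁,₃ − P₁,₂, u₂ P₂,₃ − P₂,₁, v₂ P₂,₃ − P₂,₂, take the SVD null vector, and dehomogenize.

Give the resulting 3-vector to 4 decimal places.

source (fourbar_fk): coupler pose = R=[0.9219 -0.3875 0.0000; 0.3875 0.9219 0.0000; 0.0000 0.0000 1.0000], t=(0.2004, 0.6393, 0.0000)
after S1 (compose_se3): R=[-0.0174 0.4853 0.8742; -0.9998 -0.0146 -0.0118; 0.0071 -0.8742 0.4855], t=(1.2608, -1.5599, 1.4257)
after S2 (triangulate): (1.2103, -0.4833, -0.9532)

result = (1.2103, -0.4833, -0.9532)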